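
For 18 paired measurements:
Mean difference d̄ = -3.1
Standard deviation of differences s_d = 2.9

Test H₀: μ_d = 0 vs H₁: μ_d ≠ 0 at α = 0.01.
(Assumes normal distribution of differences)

df = n - 1 = 17
SE = s_d/√n = 2.9/√18 = 0.6835
t = d̄/SE = -3.1/0.6835 = -4.5355
Critical value: t_{0.005,17} = ±2.898
p-value ≈ 0.0003
Decision: reject H₀

Answer: t = -4.5355, reject H₀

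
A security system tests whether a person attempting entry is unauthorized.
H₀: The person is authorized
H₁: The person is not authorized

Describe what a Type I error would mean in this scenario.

Answer: Denying entry to an authorized person

Derivation:
Type I error: rejecting H₀ when it is actually true (false positive).
Type II error: failing to reject H₀ when H₁ is actually true (false negative).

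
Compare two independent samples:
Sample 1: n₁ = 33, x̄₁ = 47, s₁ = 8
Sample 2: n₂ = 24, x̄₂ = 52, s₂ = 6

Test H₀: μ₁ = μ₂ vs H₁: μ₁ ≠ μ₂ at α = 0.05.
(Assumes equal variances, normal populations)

Pooled variance: s²_p = [32×8² + 23×6²]/(55) = 52.2909
s_p = 7.2312
SE = s_p×√(1/n₁ + 1/n₂) = 7.2312×√(1/33 + 1/24) = 1.9399
t = (x̄₁ - x̄₂)/SE = (47 - 52)/1.9399 = -2.5775
df = 55, t-critical = ±2.004
Decision: reject H₀

Answer: t = -2.5775, reject H₀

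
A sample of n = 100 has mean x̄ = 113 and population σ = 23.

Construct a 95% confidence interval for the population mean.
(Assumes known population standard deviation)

Confidence level: 95%, α = 0.05
z_0.025 = 1.960
SE = σ/√n = 23/√100 = 2.3000
Margin of error = 1.960 × 2.3000 = 4.5080
CI: x̄ ± margin = 113 ± 4.5080
CI: (108.4920, 117.5080)

Answer: (108.4920, 117.5080)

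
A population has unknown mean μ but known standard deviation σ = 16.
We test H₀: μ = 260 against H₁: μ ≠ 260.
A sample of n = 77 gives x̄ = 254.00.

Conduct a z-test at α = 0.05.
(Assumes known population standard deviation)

Answer: z = -3.2906, reject H₀

Derivation:
Standard error: SE = σ/√n = 16/√77 = 1.8234
z-statistic: z = (x̄ - μ₀)/SE = (254.00 - 260)/1.8234 = -3.2906
Critical value: ±1.960
p-value = 0.0010
Decision: reject H₀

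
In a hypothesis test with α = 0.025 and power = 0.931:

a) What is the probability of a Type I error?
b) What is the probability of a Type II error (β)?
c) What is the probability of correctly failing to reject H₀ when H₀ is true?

a) Type I error probability = α = 0.025
b) Power = P(reject H₀ | H₁ true) = 1 - β = 0.931, so Type II error probability = β = 1 - Power = 0.069
c) P(fail to reject H₀ | H₀ true) = 1 - α = 0.975

Answer: a) 0.025, b) 0.069, c) 0.975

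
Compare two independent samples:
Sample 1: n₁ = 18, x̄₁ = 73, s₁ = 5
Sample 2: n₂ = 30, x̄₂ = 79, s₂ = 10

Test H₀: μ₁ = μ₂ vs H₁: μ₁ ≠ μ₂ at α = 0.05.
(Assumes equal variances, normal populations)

Answer: t = -2.3671, reject H₀

Derivation:
Pooled variance: s²_p = [17×5² + 29×10²]/(46) = 72.2826
s_p = 8.5019
SE = s_p×√(1/n₁ + 1/n₂) = 8.5019×√(1/18 + 1/30) = 2.5348
t = (x̄₁ - x̄₂)/SE = (73 - 79)/2.5348 = -2.3671
df = 46, t-critical = ±2.013
Decision: reject H₀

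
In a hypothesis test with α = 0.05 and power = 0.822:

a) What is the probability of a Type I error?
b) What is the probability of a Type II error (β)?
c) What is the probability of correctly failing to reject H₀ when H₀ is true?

a) Type I error probability = α = 0.05
b) Power = P(reject H₀ | H₁ true) = 1 - β = 0.822, so Type II error probability = β = 1 - Power = 0.178
c) P(fail to reject H₀ | H₀ true) = 1 - α = 0.95

Answer: a) 0.05, b) 0.178, c) 0.95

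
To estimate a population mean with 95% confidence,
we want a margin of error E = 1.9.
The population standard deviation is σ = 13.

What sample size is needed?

Answer: n = 180

Derivation:
z_0.025 = 1.960
n = (z×σ/E)² = (1.960×13/1.9)²
n = 179.8422
Round up: n = 180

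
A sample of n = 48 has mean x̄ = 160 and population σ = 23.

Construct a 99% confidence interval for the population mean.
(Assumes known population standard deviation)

Confidence level: 99%, α = 0.01
z_0.005 = 2.576
SE = σ/√n = 23/√48 = 3.3198
Margin of error = 2.576 × 3.3198 = 8.5518
CI: x̄ ± margin = 160 ± 8.5518
CI: (151.4482, 168.5518)

Answer: (151.4482, 168.5518)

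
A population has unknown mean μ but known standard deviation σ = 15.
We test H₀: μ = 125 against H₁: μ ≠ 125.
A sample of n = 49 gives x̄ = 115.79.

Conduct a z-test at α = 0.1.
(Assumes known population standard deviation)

Standard error: SE = σ/√n = 15/√49 = 2.1429
z-statistic: z = (x̄ - μ₀)/SE = (115.79 - 125)/2.1429 = -4.2979
Critical value: ±1.645
p-value < 0.0001
Decision: reject H₀

Answer: z = -4.2979, reject H₀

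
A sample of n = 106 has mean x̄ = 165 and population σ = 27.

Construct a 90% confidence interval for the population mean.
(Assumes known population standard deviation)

Confidence level: 90%, α = 0.1
z_0.05 = 1.645
SE = σ/√n = 27/√106 = 2.6225
Margin of error = 1.645 × 2.6225 = 4.3140
CI: x̄ ± margin = 165 ± 4.3140
CI: (160.6860, 169.3140)

Answer: (160.6860, 169.3140)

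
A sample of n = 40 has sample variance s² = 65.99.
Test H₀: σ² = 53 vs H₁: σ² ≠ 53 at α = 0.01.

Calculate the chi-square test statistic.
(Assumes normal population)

Answer: χ² = 48.5587, fail to reject H₀

Derivation:
df = n - 1 = 39
χ² = (n-1)s²/σ₀² = 39×65.99/53 = 48.5587
Critical values: χ²_{0.995,39} = 19.996, χ²_{0.005,39} = 65.476
Rejection region: χ² < 19.996 or χ² > 65.476
Decision: fail to reject H₀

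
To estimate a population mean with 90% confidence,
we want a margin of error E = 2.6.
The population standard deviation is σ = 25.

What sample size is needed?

z_0.05 = 1.645
n = (z×σ/E)² = (1.645×25/2.6)²
n = 250.1872
Round up: n = 251

Answer: n = 251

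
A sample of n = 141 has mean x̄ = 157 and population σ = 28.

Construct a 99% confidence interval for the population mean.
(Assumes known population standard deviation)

Answer: (150.9258, 163.0742)

Derivation:
Confidence level: 99%, α = 0.01
z_0.005 = 2.576
SE = σ/√n = 28/√141 = 2.3580
Margin of error = 2.576 × 2.3580 = 6.0742
CI: x̄ ± margin = 157 ± 6.0742
CI: (150.9258, 163.0742)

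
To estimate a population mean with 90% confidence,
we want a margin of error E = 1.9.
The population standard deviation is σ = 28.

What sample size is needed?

Answer: n = 588

Derivation:
z_0.05 = 1.645
n = (z×σ/E)² = (1.645×28/1.9)²
n = 587.6797
Round up: n = 588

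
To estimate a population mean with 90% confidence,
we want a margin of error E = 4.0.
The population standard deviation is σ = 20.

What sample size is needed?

z_0.05 = 1.645
n = (z×σ/E)² = (1.645×20/4.0)²
n = 67.6506
Round up: n = 68

Answer: n = 68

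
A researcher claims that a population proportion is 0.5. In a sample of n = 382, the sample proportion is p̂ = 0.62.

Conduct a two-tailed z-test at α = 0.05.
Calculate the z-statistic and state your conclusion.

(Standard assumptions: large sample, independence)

H₀: p = 0.5, H₁: p ≠ 0.5
Standard error: SE = √(p₀(1-p₀)/n) = √(0.5×0.5/382) = 0.025582
z-statistic: z = (p̂ - p₀)/SE = (0.62 - 0.5)/0.025582 = 4.6908
Critical value: z_0.025 = ±1.960
p-value < 0.0001
Decision: reject H₀ at α = 0.05

Answer: z = 4.6908, reject H₀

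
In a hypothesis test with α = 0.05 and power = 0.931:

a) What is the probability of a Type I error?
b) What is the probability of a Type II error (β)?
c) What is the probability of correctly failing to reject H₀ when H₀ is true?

a) Type I error probability = α = 0.05
b) Power = P(reject H₀ | H₁ true) = 1 - β = 0.931, so Type II error probability = β = 1 - Power = 0.069
c) P(fail to reject H₀ | H₀ true) = 1 - α = 0.95

Answer: a) 0.05, b) 0.069, c) 0.95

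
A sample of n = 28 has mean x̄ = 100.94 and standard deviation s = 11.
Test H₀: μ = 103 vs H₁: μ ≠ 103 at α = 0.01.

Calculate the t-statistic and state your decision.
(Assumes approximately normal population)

df = n - 1 = 27
SE = s/√n = 11/√28 = 2.0788
t = (x̄ - μ₀)/SE = (100.94 - 103)/2.0788 = -0.9910
Critical value: t_{0.005,27} = ±2.771
p-value ≈ 0.3305
Decision: fail to reject H₀

Answer: t = -0.9910, fail to reject H₀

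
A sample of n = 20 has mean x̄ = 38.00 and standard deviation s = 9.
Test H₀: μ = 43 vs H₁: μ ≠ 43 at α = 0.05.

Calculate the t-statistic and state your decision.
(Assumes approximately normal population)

Answer: t = -2.4845, reject H₀

Derivation:
df = n - 1 = 19
SE = s/√n = 9/√20 = 2.0125
t = (x̄ - μ₀)/SE = (38.00 - 43)/2.0125 = -2.4845
Critical value: t_{0.025,19} = ±2.093
p-value ≈ 0.0225
Decision: reject H₀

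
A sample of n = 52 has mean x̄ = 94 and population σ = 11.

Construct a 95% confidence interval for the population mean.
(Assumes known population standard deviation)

Answer: (91.0102, 96.9898)

Derivation:
Confidence level: 95%, α = 0.05
z_0.025 = 1.960
SE = σ/√n = 11/√52 = 1.5254
Margin of error = 1.960 × 1.5254 = 2.9898
CI: x̄ ± margin = 94 ± 2.9898
CI: (91.0102, 96.9898)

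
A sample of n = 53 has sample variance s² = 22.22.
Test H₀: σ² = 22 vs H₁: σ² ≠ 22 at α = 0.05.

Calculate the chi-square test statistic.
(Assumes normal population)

Answer: χ² = 52.5200, fail to reject H₀

Derivation:
df = n - 1 = 52
χ² = (n-1)s²/σ₀² = 52×22.22/22 = 52.5200
Critical values: χ²_{0.975,52} = 33.968, χ²_{0.025,52} = 73.810
Rejection region: χ² < 33.968 or χ² > 73.810
Decision: fail to reject H₀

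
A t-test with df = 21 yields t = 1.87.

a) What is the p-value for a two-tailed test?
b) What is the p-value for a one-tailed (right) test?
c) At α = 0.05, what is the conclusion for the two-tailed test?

Answer: a) 0.0755, b) 0.0377, c) fail to reject H₀

Derivation:
Using t-distribution with df = 21:
a) Two-tailed: p = 2×P(T > 1.87) = 0.0755
b) One-tailed: p = P(T > 1.87) = 0.0377
c) 0.0755 ≥ 0.05, fail to reject H₀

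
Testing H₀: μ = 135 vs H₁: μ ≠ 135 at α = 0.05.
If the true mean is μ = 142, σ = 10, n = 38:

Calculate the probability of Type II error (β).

SE = σ/√n = 10/√38 = 1.6222
Critical values: μ₀ ± z_0.025×SE = 135 ± 1.960×1.6222
Acceptance region: (131.8205, 138.1795)
Under H₁ (μ = 142): z_high = (138.1795 - 142)/1.6222 = -2.3551, z_low = (131.8205 - 142)/1.6222 = -6.2751
β = P(not reject | H₁) = Φ(-2.3551) - Φ(-6.2751) ≈ 0.0093

Answer: β ≈ 0.0093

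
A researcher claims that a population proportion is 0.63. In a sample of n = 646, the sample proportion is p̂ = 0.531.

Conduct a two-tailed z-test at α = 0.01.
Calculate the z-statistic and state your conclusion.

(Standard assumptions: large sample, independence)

H₀: p = 0.63, H₁: p ≠ 0.63
Standard error: SE = √(p₀(1-p₀)/n) = √(0.63×0.37/646) = 0.018996
z-statistic: z = (p̂ - p₀)/SE = (0.531 - 0.63)/0.018996 = -5.2116
Critical value: z_0.005 = ±2.576
p-value < 0.0001
Decision: reject H₀ at α = 0.01

Answer: z = -5.2116, reject H₀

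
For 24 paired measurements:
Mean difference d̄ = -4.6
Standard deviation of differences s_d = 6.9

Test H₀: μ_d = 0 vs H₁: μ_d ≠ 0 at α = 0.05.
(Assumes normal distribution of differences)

df = n - 1 = 23
SE = s_d/√n = 6.9/√24 = 1.4085
t = d̄/SE = -4.6/1.4085 = -3.2659
Critical value: t_{0.025,23} = ±2.069
p-value ≈ 0.0034
Decision: reject H₀

Answer: t = -3.2659, reject H₀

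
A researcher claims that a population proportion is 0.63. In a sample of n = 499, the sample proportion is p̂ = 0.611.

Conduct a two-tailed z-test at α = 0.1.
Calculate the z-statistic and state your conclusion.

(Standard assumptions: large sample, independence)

H₀: p = 0.63, H₁: p ≠ 0.63
Standard error: SE = √(p₀(1-p₀)/n) = √(0.63×0.37/499) = 0.021613
z-statistic: z = (p̂ - p₀)/SE = (0.611 - 0.63)/0.021613 = -0.8791
Critical value: z_0.05 = ±1.645
p-value = 0.3793
Decision: fail to reject H₀ at α = 0.1

Answer: z = -0.8791, fail to reject H₀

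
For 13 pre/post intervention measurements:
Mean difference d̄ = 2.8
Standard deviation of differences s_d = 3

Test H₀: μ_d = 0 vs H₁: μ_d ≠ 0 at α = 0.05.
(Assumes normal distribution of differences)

Answer: t = 3.3650, reject H₀

Derivation:
df = n - 1 = 12
SE = s_d/√n = 3/√13 = 0.8321
t = d̄/SE = 2.8/0.8321 = 3.3650
Critical value: t_{0.025,12} = ±2.179
p-value ≈ 0.0056
Decision: reject H₀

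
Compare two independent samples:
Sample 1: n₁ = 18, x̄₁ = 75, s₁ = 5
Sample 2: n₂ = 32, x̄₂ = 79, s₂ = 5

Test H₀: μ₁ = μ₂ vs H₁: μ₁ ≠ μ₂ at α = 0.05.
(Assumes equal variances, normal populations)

Pooled variance: s²_p = [17×5² + 31×5²]/(48) = 25.0000
s_p = 5.0000
SE = s_p×√(1/n₁ + 1/n₂) = 5.0000×√(1/18 + 1/32) = 1.4731
t = (x̄₁ - x̄₂)/SE = (75 - 79)/1.4731 = -2.7154
df = 48, t-critical = ±2.011
Decision: reject H₀

Answer: t = -2.7154, reject H₀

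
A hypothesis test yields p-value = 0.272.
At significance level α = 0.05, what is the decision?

Answer: fail to reject H₀

Derivation:
Compare p-value to α:
0.272 ≥ 0.05
Decision: fail to reject H₀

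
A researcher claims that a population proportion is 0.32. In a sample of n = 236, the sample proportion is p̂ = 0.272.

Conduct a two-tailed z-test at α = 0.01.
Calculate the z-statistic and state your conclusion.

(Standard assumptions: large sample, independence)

H₀: p = 0.32, H₁: p ≠ 0.32
Standard error: SE = √(p₀(1-p₀)/n) = √(0.32×0.68/236) = 0.030365
z-statistic: z = (p̂ - p₀)/SE = (0.272 - 0.32)/0.030365 = -1.5808
Critical value: z_0.005 = ±2.576
p-value = 0.1139
Decision: fail to reject H₀ at α = 0.01

Answer: z = -1.5808, fail to reject H₀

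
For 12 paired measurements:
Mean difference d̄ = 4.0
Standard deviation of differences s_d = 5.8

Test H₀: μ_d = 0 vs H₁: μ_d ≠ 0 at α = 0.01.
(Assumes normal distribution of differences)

df = n - 1 = 11
SE = s_d/√n = 5.8/√12 = 1.6743
t = d̄/SE = 4.0/1.6743 = 2.3891
Critical value: t_{0.005,11} = ±3.106
p-value ≈ 0.0359
Decision: fail to reject H₀

Answer: t = 2.3891, fail to reject H₀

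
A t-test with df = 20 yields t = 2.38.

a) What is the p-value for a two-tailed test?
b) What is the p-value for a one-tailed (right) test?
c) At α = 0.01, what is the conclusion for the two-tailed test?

Using t-distribution with df = 20:
a) Two-tailed: p = 2×P(T > 2.38) = 0.0274
b) One-tailed: p = P(T > 2.38) = 0.0137
c) 0.0274 ≥ 0.01, fail to reject H₀

Answer: a) 0.0274, b) 0.0137, c) fail to reject H₀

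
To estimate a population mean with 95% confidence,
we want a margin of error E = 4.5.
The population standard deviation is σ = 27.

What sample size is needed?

Answer: n = 139

Derivation:
z_0.025 = 1.960
n = (z×σ/E)² = (1.960×27/4.5)²
n = 138.2976
Round up: n = 139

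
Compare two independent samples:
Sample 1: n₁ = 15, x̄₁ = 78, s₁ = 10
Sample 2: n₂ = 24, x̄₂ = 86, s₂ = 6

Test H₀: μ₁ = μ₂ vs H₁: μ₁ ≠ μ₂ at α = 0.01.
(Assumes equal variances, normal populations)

Pooled variance: s²_p = [14×10² + 23×6²]/(37) = 60.2162
s_p = 7.7599
SE = s_p×√(1/n₁ + 1/n₂) = 7.7599×√(1/15 + 1/24) = 2.5541
t = (x̄₁ - x̄₂)/SE = (78 - 86)/2.5541 = -3.1322
df = 37, t-critical = ±2.715
Decision: reject H₀

Answer: t = -3.1322, reject H₀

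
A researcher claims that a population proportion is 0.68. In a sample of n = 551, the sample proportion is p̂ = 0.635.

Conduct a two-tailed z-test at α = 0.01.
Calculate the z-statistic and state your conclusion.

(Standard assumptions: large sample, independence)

Answer: z = -2.2644, fail to reject H₀

Derivation:
H₀: p = 0.68, H₁: p ≠ 0.68
Standard error: SE = √(p₀(1-p₀)/n) = √(0.68×0.32/551) = 0.019873
z-statistic: z = (p̂ - p₀)/SE = (0.635 - 0.68)/0.019873 = -2.2644
Critical value: z_0.005 = ±2.576
p-value = 0.0235
Decision: fail to reject H₀ at α = 0.01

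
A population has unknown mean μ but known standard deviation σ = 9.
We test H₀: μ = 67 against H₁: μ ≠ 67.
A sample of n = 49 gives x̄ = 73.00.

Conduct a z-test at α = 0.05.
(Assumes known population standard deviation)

Answer: z = 4.6667, reject H₀

Derivation:
Standard error: SE = σ/√n = 9/√49 = 1.2857
z-statistic: z = (x̄ - μ₀)/SE = (73.00 - 67)/1.2857 = 4.6667
Critical value: ±1.960
p-value < 0.0001
Decision: reject H₀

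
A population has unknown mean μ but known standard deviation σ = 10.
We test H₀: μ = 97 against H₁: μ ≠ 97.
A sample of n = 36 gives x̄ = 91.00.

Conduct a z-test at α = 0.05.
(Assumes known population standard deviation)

Answer: z = -3.5999, reject H₀

Derivation:
Standard error: SE = σ/√n = 10/√36 = 1.6667
z-statistic: z = (x̄ - μ₀)/SE = (91.00 - 97)/1.6667 = -3.5999
Critical value: ±1.960
p-value = 0.0003
Decision: reject H₀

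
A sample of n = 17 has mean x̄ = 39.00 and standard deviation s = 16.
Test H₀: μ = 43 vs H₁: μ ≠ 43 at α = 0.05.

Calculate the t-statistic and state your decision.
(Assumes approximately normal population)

df = n - 1 = 16
SE = s/√n = 16/√17 = 3.8806
t = (x̄ - μ₀)/SE = (39.00 - 43)/3.8806 = -1.0308
Critical value: t_{0.025,16} = ±2.120
p-value ≈ 0.3180
Decision: fail to reject H₀

Answer: t = -1.0308, fail to reject H₀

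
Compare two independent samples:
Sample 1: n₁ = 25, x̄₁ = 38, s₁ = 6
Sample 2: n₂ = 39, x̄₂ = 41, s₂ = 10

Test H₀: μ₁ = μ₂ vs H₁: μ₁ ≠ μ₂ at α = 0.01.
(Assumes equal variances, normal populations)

Pooled variance: s²_p = [24×6² + 38×10²]/(62) = 75.2258
s_p = 8.6733
SE = s_p×√(1/n₁ + 1/n₂) = 8.6733×√(1/25 + 1/39) = 2.2221
t = (x̄₁ - x̄₂)/SE = (38 - 41)/2.2221 = -1.3501
df = 62, t-critical = ±2.657
Decision: fail to reject H₀

Answer: t = -1.3501, fail to reject H₀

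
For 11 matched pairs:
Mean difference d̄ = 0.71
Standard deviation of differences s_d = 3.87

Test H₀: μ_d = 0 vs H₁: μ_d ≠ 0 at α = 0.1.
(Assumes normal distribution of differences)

Answer: t = 0.6085, fail to reject H₀

Derivation:
df = n - 1 = 10
SE = s_d/√n = 3.87/√11 = 1.1668
t = d̄/SE = 0.71/1.1668 = 0.6085
Critical value: t_{0.05,10} = ±1.812
p-value ≈ 0.5564
Decision: fail to reject H₀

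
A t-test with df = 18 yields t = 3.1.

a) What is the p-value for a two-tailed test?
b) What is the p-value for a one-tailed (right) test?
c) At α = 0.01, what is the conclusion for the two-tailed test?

Using t-distribution with df = 18:
a) Two-tailed: p = 2×P(T > 3.1) = 0.0062
b) One-tailed: p = P(T > 3.1) = 0.0031
c) 0.0062 < 0.01, reject H₀

Answer: a) 0.0062, b) 0.0031, c) reject H₀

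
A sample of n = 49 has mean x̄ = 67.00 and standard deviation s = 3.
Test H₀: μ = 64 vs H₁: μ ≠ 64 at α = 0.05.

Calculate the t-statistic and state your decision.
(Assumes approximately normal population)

df = n - 1 = 48
SE = s/√n = 3/√49 = 0.4286
t = (x̄ - μ₀)/SE = (67.00 - 64)/0.4286 = 6.9995
Critical value: t_{0.025,48} = ±2.011
p-value < 0.0001
Decision: reject H₀

Answer: t = 6.9995, reject H₀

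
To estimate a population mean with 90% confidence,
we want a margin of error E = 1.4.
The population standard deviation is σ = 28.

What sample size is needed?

z_0.05 = 1.645
n = (z×σ/E)² = (1.645×28/1.4)²
n = 1082.4100
Round up: n = 1083

Answer: n = 1083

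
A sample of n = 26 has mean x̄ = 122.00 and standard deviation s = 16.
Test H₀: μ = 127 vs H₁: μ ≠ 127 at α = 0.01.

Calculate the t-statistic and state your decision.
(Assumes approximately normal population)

df = n - 1 = 25
SE = s/√n = 16/√26 = 3.1379
t = (x̄ - μ₀)/SE = (122.00 - 127)/3.1379 = -1.5934
Critical value: t_{0.005,25} = ±2.787
p-value ≈ 0.1236
Decision: fail to reject H₀

Answer: t = -1.5934, fail to reject H₀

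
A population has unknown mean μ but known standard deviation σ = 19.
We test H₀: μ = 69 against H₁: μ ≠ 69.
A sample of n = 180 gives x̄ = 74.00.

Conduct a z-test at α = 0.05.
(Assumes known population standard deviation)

Standard error: SE = σ/√n = 19/√180 = 1.4162
z-statistic: z = (x̄ - μ₀)/SE = (74.00 - 69)/1.4162 = 3.5306
Critical value: ±1.960
p-value = 0.0004
Decision: reject H₀

Answer: z = 3.5306, reject H₀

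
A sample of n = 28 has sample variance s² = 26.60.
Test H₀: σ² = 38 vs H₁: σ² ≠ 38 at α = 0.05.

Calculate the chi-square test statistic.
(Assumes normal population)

Answer: χ² = 18.9000, fail to reject H₀

Derivation:
df = n - 1 = 27
χ² = (n-1)s²/σ₀² = 27×26.60/38 = 18.9000
Critical values: χ²_{0.975,27} = 14.573, χ²_{0.025,27} = 43.195
Rejection region: χ² < 14.573 or χ² > 43.195
Decision: fail to reject H₀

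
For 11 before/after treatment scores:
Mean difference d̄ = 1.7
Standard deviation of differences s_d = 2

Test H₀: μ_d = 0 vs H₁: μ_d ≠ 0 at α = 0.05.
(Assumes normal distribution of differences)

df = n - 1 = 10
SE = s_d/√n = 2/√11 = 0.6030
t = d̄/SE = 1.7/0.6030 = 2.8192
Critical value: t_{0.025,10} = ±2.228
p-value ≈ 0.0182
Decision: reject H₀

Answer: t = 2.8192, reject H₀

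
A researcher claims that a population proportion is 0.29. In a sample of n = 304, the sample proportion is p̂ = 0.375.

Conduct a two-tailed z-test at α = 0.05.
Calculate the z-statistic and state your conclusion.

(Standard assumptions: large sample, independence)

H₀: p = 0.29, H₁: p ≠ 0.29
Standard error: SE = √(p₀(1-p₀)/n) = √(0.29×0.71/304) = 0.026025
z-statistic: z = (p̂ - p₀)/SE = (0.375 - 0.29)/0.026025 = 3.2661
Critical value: z_0.025 = ±1.960
p-value = 0.0011
Decision: reject H₀ at α = 0.05

Answer: z = 3.2661, reject H₀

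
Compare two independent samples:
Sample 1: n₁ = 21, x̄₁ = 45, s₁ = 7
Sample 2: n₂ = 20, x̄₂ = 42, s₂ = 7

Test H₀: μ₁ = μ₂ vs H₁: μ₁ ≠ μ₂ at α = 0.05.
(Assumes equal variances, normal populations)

Pooled variance: s²_p = [20×7² + 19×7²]/(39) = 49.0000
s_p = 7.0000
SE = s_p×√(1/n₁ + 1/n₂) = 7.0000×√(1/21 + 1/20) = 2.1871
t = (x̄₁ - x̄₂)/SE = (45 - 42)/2.1871 = 1.3717
df = 39, t-critical = ±2.023
Decision: fail to reject H₀

Answer: t = 1.3717, fail to reject H₀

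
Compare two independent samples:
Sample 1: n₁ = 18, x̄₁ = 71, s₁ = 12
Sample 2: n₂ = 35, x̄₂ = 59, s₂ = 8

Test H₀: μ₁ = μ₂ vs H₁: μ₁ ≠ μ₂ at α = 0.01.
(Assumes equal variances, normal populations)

Answer: t = 4.3450, reject H₀

Derivation:
Pooled variance: s²_p = [17×12² + 34×8²]/(51) = 90.6667
s_p = 9.5219
SE = s_p×√(1/n₁ + 1/n₂) = 9.5219×√(1/18 + 1/35) = 2.7618
t = (x̄₁ - x̄₂)/SE = (71 - 59)/2.7618 = 4.3450
df = 51, t-critical = ±2.676
Decision: reject H₀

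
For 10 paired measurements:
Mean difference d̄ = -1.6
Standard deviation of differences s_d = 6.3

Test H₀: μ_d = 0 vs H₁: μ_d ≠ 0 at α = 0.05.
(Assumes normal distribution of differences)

df = n - 1 = 9
SE = s_d/√n = 6.3/√10 = 1.9922
t = d̄/SE = -1.6/1.9922 = -0.8031
Critical value: t_{0.025,9} = ±2.262
p-value ≈ 0.4426
Decision: fail to reject H₀

Answer: t = -0.8031, fail to reject H₀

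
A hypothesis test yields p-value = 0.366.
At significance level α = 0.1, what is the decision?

Answer: fail to reject H₀

Derivation:
Compare p-value to α:
0.366 ≥ 0.1
Decision: fail to reject H₀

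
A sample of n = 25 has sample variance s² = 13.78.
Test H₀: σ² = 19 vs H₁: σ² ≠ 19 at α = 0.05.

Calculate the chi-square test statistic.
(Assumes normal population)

Answer: χ² = 17.4063, fail to reject H₀

Derivation:
df = n - 1 = 24
χ² = (n-1)s²/σ₀² = 24×13.78/19 = 17.4063
Critical values: χ²_{0.975,24} = 12.401, χ²_{0.025,24} = 39.364
Rejection region: χ² < 12.401 or χ² > 39.364
Decision: fail to reject H₀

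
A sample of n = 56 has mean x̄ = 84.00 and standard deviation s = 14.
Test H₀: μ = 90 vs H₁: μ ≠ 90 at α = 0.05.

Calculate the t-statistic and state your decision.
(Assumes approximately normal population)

Answer: t = -3.2072, reject H₀

Derivation:
df = n - 1 = 55
SE = s/√n = 14/√56 = 1.8708
t = (x̄ - μ₀)/SE = (84.00 - 90)/1.8708 = -3.2072
Critical value: t_{0.025,55} = ±2.004
p-value ≈ 0.0022
Decision: reject H₀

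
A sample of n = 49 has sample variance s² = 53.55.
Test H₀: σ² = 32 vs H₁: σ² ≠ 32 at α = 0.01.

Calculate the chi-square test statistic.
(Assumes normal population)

df = n - 1 = 48
χ² = (n-1)s²/σ₀² = 48×53.55/32 = 80.3250
Critical values: χ²_{0.995,48} = 26.511, χ²_{0.005,48} = 76.969
Rejection region: χ² < 26.511 or χ² > 76.969
Decision: reject H₀

Answer: χ² = 80.3250, reject H₀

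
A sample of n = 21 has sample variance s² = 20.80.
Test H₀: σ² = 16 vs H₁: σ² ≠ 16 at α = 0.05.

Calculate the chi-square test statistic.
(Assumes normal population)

df = n - 1 = 20
χ² = (n-1)s²/σ₀² = 20×20.80/16 = 26.0000
Critical values: χ²_{0.975,20} = 9.591, χ²_{0.025,20} = 34.170
Rejection region: χ² < 9.591 or χ² > 34.170
Decision: fail to reject H₀

Answer: χ² = 26.0000, fail to reject H₀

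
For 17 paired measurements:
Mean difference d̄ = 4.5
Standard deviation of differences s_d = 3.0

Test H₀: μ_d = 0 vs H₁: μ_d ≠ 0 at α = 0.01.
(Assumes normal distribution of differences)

df = n - 1 = 16
SE = s_d/√n = 3.0/√17 = 0.7276
t = d̄/SE = 4.5/0.7276 = 6.1847
Critical value: t_{0.005,16} = ±2.921
p-value < 0.0001
Decision: reject H₀

Answer: t = 6.1847, reject H₀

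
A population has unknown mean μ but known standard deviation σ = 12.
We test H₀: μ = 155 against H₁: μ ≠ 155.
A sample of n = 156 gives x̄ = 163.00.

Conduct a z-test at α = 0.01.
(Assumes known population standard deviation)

Answer: z = 8.3264, reject H₀

Derivation:
Standard error: SE = σ/√n = 12/√156 = 0.9608
z-statistic: z = (x̄ - μ₀)/SE = (163.00 - 155)/0.9608 = 8.3264
Critical value: ±2.576
p-value < 0.0001
Decision: reject H₀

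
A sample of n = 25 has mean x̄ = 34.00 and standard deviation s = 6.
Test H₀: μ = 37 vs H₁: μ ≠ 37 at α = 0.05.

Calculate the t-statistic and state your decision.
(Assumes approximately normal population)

Answer: t = -2.5000, reject H₀

Derivation:
df = n - 1 = 24
SE = s/√n = 6/√25 = 1.2000
t = (x̄ - μ₀)/SE = (34.00 - 37)/1.2000 = -2.5000
Critical value: t_{0.025,24} = ±2.064
p-value ≈ 0.0197
Decision: reject H₀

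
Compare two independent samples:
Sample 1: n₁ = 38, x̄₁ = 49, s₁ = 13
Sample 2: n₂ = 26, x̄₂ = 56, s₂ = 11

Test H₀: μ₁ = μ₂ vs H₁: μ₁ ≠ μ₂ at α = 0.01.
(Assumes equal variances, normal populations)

Answer: t = -2.2483, fail to reject H₀

Derivation:
Pooled variance: s²_p = [37×13² + 25×11²]/(62) = 149.6452
s_p = 12.2330
SE = s_p×√(1/n₁ + 1/n₂) = 12.2330×√(1/38 + 1/26) = 3.1135
t = (x̄₁ - x̄₂)/SE = (49 - 56)/3.1135 = -2.2483
df = 62, t-critical = ±2.657
Decision: fail to reject H₀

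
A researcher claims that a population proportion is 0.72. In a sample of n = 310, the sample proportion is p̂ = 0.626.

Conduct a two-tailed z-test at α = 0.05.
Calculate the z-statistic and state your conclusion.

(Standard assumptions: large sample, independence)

H₀: p = 0.72, H₁: p ≠ 0.72
Standard error: SE = √(p₀(1-p₀)/n) = √(0.72×0.28/310) = 0.025501
z-statistic: z = (p̂ - p₀)/SE = (0.626 - 0.72)/0.025501 = -3.6861
Critical value: z_0.025 = ±1.960
p-value = 0.0002
Decision: reject H₀ at α = 0.05

Answer: z = -3.6861, reject H₀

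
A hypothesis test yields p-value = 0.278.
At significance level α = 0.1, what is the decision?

Compare p-value to α:
0.278 ≥ 0.1
Decision: fail to reject H₀

Answer: fail to reject H₀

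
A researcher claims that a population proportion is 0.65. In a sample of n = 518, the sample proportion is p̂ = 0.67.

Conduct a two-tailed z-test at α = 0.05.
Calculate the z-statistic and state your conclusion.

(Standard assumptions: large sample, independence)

H₀: p = 0.65, H₁: p ≠ 0.65
Standard error: SE = √(p₀(1-p₀)/n) = √(0.65×0.35/518) = 0.020957
z-statistic: z = (p̂ - p₀)/SE = (0.67 - 0.65)/0.020957 = 0.9543
Critical value: z_0.025 = ±1.960
p-value = 0.3399
Decision: fail to reject H₀ at α = 0.05

Answer: z = 0.9543, fail to reject H₀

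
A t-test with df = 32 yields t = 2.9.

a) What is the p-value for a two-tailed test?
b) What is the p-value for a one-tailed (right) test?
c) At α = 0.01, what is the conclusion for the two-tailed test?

Using t-distribution with df = 32:
a) Two-tailed: p = 2×P(T > 2.9) = 0.0067
b) One-tailed: p = P(T > 2.9) = 0.0033
c) 0.0067 < 0.01, reject H₀

Answer: a) 0.0067, b) 0.0033, c) reject H₀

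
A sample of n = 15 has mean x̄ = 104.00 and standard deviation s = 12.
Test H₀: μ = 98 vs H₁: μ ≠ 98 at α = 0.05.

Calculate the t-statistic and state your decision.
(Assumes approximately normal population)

Answer: t = 1.9365, fail to reject H₀

Derivation:
df = n - 1 = 14
SE = s/√n = 12/√15 = 3.0984
t = (x̄ - μ₀)/SE = (104.00 - 98)/3.0984 = 1.9365
Critical value: t_{0.025,14} = ±2.145
p-value ≈ 0.0733
Decision: fail to reject H₀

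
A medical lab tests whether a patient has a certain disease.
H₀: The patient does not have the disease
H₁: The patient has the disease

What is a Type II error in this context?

Answer: Failing to diagnose a patient who actually has the disease (false negative)

Derivation:
A Type I error (probability α) occurs when we reject a true H₀.
A Type II error (probability β) occurs when we fail to reject a false H₀.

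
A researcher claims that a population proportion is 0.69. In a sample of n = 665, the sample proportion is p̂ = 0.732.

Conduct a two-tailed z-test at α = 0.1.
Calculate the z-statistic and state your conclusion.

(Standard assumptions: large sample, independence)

H₀: p = 0.69, H₁: p ≠ 0.69
Standard error: SE = √(p₀(1-p₀)/n) = √(0.69×0.31/665) = 0.017935
z-statistic: z = (p̂ - p₀)/SE = (0.732 - 0.69)/0.017935 = 2.3418
Critical value: z_0.05 = ±1.645
p-value = 0.0192
Decision: reject H₀ at α = 0.1

Answer: z = 2.3418, reject H₀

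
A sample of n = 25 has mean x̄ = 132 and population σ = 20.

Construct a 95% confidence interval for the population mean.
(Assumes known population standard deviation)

Answer: (124.1600, 139.8400)

Derivation:
Confidence level: 95%, α = 0.05
z_0.025 = 1.960
SE = σ/√n = 20/√25 = 4.0000
Margin of error = 1.960 × 4.0000 = 7.8400
CI: x̄ ± margin = 132 ± 7.8400
CI: (124.1600, 139.8400)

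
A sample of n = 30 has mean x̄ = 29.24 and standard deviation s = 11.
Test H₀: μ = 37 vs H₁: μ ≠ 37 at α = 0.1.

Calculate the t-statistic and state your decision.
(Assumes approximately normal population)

Answer: t = -3.8640, reject H₀

Derivation:
df = n - 1 = 29
SE = s/√n = 11/√30 = 2.0083
t = (x̄ - μ₀)/SE = (29.24 - 37)/2.0083 = -3.8640
Critical value: t_{0.05,29} = ±1.699
p-value ≈ 0.0006
Decision: reject H₀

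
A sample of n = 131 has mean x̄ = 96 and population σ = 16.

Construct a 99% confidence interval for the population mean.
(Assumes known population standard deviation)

Answer: (92.3990, 99.6010)

Derivation:
Confidence level: 99%, α = 0.01
z_0.005 = 2.576
SE = σ/√n = 16/√131 = 1.3979
Margin of error = 2.576 × 1.3979 = 3.6010
CI: x̄ ± margin = 96 ± 3.6010
CI: (92.3990, 99.6010)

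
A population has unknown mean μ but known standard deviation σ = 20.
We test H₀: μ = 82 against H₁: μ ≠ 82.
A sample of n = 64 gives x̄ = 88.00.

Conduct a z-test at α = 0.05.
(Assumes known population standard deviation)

Answer: z = 2.4000, reject H₀

Derivation:
Standard error: SE = σ/√n = 20/√64 = 2.5000
z-statistic: z = (x̄ - μ₀)/SE = (88.00 - 82)/2.5000 = 2.4000
Critical value: ±1.960
p-value = 0.0164
Decision: reject H₀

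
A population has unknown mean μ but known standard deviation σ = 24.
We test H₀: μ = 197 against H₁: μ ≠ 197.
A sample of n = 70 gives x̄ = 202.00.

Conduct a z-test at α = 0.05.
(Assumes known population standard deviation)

Standard error: SE = σ/√n = 24/√70 = 2.8685
z-statistic: z = (x̄ - μ₀)/SE = (202.00 - 197)/2.8685 = 1.7431
Critical value: ±1.960
p-value = 0.0813
Decision: fail to reject H₀

Answer: z = 1.7431, fail to reject H₀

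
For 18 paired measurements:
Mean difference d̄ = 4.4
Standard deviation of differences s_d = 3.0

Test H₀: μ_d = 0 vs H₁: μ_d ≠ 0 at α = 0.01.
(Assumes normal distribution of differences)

Answer: t = 6.2226, reject H₀

Derivation:
df = n - 1 = 17
SE = s_d/√n = 3.0/√18 = 0.7071
t = d̄/SE = 4.4/0.7071 = 6.2226
Critical value: t_{0.005,17} = ±2.898
p-value < 0.0001
Decision: reject H₀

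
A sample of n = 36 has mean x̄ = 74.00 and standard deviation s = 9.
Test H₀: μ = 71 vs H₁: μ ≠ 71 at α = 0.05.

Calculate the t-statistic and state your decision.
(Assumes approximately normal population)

Answer: t = 2.0000, fail to reject H₀

Derivation:
df = n - 1 = 35
SE = s/√n = 9/√36 = 1.5000
t = (x̄ - μ₀)/SE = (74.00 - 71)/1.5000 = 2.0000
Critical value: t_{0.025,35} = ±2.030
p-value ≈ 0.0533
Decision: fail to reject H₀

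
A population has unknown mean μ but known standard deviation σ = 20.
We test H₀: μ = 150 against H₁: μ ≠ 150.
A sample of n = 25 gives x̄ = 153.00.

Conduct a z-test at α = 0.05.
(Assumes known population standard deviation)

Answer: z = 0.7500, fail to reject H₀

Derivation:
Standard error: SE = σ/√n = 20/√25 = 4.0000
z-statistic: z = (x̄ - μ₀)/SE = (153.00 - 150)/4.0000 = 0.7500
Critical value: ±1.960
p-value = 0.4533
Decision: fail to reject H₀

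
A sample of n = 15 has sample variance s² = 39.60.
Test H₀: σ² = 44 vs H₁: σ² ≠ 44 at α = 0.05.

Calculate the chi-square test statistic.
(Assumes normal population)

df = n - 1 = 14
χ² = (n-1)s²/σ₀² = 14×39.60/44 = 12.6000
Critical values: χ²_{0.975,14} = 5.629, χ²_{0.025,14} = 26.119
Rejection region: χ² < 5.629 or χ² > 26.119
Decision: fail to reject H₀

Answer: χ² = 12.6000, fail to reject H₀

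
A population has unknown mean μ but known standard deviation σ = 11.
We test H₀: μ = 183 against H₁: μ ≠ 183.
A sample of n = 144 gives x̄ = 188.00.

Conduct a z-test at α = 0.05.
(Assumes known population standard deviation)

Answer: z = 5.4543, reject H₀

Derivation:
Standard error: SE = σ/√n = 11/√144 = 0.9167
z-statistic: z = (x̄ - μ₀)/SE = (188.00 - 183)/0.9167 = 5.4543
Critical value: ±1.960
p-value < 0.0001
Decision: reject H₀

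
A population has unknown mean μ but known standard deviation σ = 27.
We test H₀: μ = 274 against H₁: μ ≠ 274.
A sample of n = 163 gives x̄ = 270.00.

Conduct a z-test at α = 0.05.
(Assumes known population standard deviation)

Answer: z = -1.8914, fail to reject H₀

Derivation:
Standard error: SE = σ/√n = 27/√163 = 2.1148
z-statistic: z = (x̄ - μ₀)/SE = (270.00 - 274)/2.1148 = -1.8914
Critical value: ±1.960
p-value = 0.0586
Decision: fail to reject H₀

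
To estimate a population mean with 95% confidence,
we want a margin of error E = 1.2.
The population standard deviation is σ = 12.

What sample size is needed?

Answer: n = 385

Derivation:
z_0.025 = 1.960
n = (z×σ/E)² = (1.960×12/1.2)²
n = 384.1600
Round up: n = 385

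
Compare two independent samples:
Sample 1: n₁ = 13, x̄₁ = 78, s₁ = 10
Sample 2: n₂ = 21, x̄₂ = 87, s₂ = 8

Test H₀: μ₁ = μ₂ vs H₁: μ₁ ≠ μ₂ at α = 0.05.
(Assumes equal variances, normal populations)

Answer: t = -2.8969, reject H₀

Derivation:
Pooled variance: s²_p = [12×10² + 20×8²]/(32) = 77.5000
s_p = 8.8034
SE = s_p×√(1/n₁ + 1/n₂) = 8.8034×√(1/13 + 1/21) = 3.1068
t = (x̄₁ - x̄₂)/SE = (78 - 87)/3.1068 = -2.8969
df = 32, t-critical = ±2.037
Decision: reject H₀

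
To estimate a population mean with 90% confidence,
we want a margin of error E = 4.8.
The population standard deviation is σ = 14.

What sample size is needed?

z_0.05 = 1.645
n = (z×σ/E)² = (1.645×14/4.8)²
n = 23.0200
Round up: n = 24

Answer: n = 24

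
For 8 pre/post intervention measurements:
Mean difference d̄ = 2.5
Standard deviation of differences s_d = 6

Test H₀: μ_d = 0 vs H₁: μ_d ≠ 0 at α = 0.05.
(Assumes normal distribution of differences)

df = n - 1 = 7
SE = s_d/√n = 6/√8 = 2.1213
t = d̄/SE = 2.5/2.1213 = 1.1785
Critical value: t_{0.025,7} = ±2.365
p-value ≈ 0.2771
Decision: fail to reject H₀

Answer: t = 1.1785, fail to reject H₀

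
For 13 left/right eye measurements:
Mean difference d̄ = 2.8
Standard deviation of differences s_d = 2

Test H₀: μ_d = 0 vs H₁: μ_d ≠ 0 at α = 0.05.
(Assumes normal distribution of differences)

df = n - 1 = 12
SE = s_d/√n = 2/√13 = 0.5547
t = d̄/SE = 2.8/0.5547 = 5.0478
Critical value: t_{0.025,12} = ±2.179
p-value ≈ 0.0003
Decision: reject H₀

Answer: t = 5.0478, reject H₀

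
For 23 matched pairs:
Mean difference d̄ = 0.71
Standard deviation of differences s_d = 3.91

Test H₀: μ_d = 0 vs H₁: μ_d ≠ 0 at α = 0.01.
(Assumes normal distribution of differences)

Answer: t = 0.8708, fail to reject H₀

Derivation:
df = n - 1 = 22
SE = s_d/√n = 3.91/√23 = 0.8153
t = d̄/SE = 0.71/0.8153 = 0.8708
Critical value: t_{0.005,22} = ±2.819
p-value ≈ 0.3933
Decision: fail to reject H₀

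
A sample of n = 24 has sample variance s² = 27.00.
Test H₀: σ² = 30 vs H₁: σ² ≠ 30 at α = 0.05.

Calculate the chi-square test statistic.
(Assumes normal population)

Answer: χ² = 20.7000, fail to reject H₀

Derivation:
df = n - 1 = 23
χ² = (n-1)s²/σ₀² = 23×27.00/30 = 20.7000
Critical values: χ²_{0.975,23} = 11.689, χ²_{0.025,23} = 38.076
Rejection region: χ² < 11.689 or χ² > 38.076
Decision: fail to reject H₀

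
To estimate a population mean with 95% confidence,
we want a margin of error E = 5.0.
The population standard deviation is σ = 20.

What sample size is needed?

z_0.025 = 1.960
n = (z×σ/E)² = (1.960×20/5.0)²
n = 61.4656
Round up: n = 62

Answer: n = 62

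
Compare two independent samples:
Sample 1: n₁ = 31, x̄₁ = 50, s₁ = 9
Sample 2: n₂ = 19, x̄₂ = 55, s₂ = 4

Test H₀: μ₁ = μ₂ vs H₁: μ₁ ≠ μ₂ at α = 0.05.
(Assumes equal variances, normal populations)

Pooled variance: s²_p = [30×9² + 18×4²]/(48) = 56.6250
s_p = 7.5250
SE = s_p×√(1/n₁ + 1/n₂) = 7.5250×√(1/31 + 1/19) = 2.1925
t = (x̄₁ - x̄₂)/SE = (50 - 55)/2.1925 = -2.2805
df = 48, t-critical = ±2.011
Decision: reject H₀

Answer: t = -2.2805, reject H₀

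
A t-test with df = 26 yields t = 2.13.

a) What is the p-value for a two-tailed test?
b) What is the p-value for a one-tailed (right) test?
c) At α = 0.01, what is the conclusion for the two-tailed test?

Answer: a) 0.0428, b) 0.0214, c) fail to reject H₀

Derivation:
Using t-distribution with df = 26:
a) Two-tailed: p = 2×P(T > 2.13) = 0.0428
b) One-tailed: p = P(T > 2.13) = 0.0214
c) 0.0428 ≥ 0.01, fail to reject H₀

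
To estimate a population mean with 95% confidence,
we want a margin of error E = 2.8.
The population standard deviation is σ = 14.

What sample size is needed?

Answer: n = 97

Derivation:
z_0.025 = 1.960
n = (z×σ/E)² = (1.960×14/2.8)²
n = 96.0400
Round up: n = 97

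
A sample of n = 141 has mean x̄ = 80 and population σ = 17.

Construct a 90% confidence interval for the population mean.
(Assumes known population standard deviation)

Answer: (77.6449, 82.3551)

Derivation:
Confidence level: 90%, α = 0.1
z_0.05 = 1.645
SE = σ/√n = 17/√141 = 1.4317
Margin of error = 1.645 × 1.4317 = 2.3551
CI: x̄ ± margin = 80 ± 2.3551
CI: (77.6449, 82.3551)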